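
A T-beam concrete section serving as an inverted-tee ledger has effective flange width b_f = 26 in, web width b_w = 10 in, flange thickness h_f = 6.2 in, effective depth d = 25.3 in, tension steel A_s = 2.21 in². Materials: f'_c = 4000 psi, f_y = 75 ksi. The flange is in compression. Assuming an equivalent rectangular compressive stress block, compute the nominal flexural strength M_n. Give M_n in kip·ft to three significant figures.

Tension: T = A_s f_y = 2.21 × 75 = 165.75 kips.
Try a within the flange: a = T/(0.85 f'_c b_f) = 165.75/(0.85 × 4 × 26) = 1.875 in.
Since a = 1.875 ≤ h_f = 6.2 in, the stress block lies entirely in the flange; analyse as a rectangular beam of width b_f.
M_n = T(d − a/2) = 165.75 × (25.3 − 0.9375) = 4038.1 kip·in.
M_n = 4038.1/12 = 336.51 kip·ft.

M_n ≈ 337 kip·ft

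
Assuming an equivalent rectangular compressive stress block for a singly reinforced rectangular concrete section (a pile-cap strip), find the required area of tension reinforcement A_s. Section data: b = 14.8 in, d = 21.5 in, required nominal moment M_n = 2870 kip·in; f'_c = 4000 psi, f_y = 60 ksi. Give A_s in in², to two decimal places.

A_s ≈ 2.38 in²

From M_n = 0.85 f'_c a b (d − a/2):
a = d − √(d² − 2M_n/(0.85 f'_c b)) = 21.5 − √(21.5² − 2 × 2870/(0.85 × 4 × 14.8)) = 2.840 in.
A_s = 0.85 f'_c a b / f_y = 0.85 × 4 × 2.840 × 14.8 / 60 = 2.382 in².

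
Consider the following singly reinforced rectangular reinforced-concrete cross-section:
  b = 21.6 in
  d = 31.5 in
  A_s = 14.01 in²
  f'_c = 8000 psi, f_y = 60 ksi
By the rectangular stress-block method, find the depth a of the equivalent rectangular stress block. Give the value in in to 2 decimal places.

T = A_s f_y = 14.01 × 60 = 840.6 kips.
a = T/(0.85 f'_c b) = 840.6/(0.85 × 8 × 21.6) = 5.72 in.

a ≈ 5.72 in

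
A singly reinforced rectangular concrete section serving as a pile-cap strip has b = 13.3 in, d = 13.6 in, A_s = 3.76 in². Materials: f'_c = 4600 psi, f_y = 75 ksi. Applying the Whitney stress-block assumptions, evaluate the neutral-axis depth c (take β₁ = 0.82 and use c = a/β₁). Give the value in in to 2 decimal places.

c ≈ 6.61 in

T = A_s f_y = 3.76 × 75 = 282 kips.
a = T/(0.85 f'_c b) = 282/(0.85 × 4.6 × 13.3) = 5.4228 in.
With β₁ = 0.82, c = a/β₁ = 5.4228/0.82 = 6.61 in.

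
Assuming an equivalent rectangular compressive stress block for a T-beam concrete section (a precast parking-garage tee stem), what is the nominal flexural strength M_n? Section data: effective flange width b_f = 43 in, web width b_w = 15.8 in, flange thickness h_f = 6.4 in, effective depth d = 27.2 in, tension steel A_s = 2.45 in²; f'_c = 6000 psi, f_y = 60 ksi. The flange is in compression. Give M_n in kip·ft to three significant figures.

M_n ≈ 329 kip·ft

Tension: T = A_s f_y = 2.45 × 60 = 147 kips.
Try a within the flange: a = T/(0.85 f'_c b_f) = 147/(0.85 × 6 × 43) = 0.670 in.
Since a = 0.670 ≤ h_f = 6.4 in, the stress block lies entirely in the flange; analyse as a rectangular beam of width b_f.
M_n = T(d − a/2) = 147 × (27.2 − 0.335) = 3949.2 kip·in.
M_n = 3949.2/12 = 329.10 kip·ft.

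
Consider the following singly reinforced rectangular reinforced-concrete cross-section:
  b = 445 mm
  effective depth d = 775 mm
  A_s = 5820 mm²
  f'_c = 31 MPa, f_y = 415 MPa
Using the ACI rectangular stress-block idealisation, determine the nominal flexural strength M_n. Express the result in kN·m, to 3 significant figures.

T = A_s f_y = 5820 × 415 = 2415300 N = 2415.3 kN.
From C = T: a = T/(0.85 f'_c b) = 2415300/(0.85 × 31 × 445) = 205.98 mm.
M_n = T(d − a/2) = 2415.3 kN × (775 − 102.99) mm = 1623.11 kN·m.

M_n ≈ 1620 kN·m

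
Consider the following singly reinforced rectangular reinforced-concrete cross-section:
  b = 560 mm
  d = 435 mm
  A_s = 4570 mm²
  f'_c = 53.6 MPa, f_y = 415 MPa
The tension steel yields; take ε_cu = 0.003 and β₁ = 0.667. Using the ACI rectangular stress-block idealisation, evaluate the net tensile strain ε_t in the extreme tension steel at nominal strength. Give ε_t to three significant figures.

a = A_s f_y/(0.85 f'_c b) = 74.33 mm.
β₁ = 0.667, so c = a/β₁ = 74.33/0.667 = 111.44 mm.
From the linear strain diagram with ε_cu = 0.003: ε_t = 0.003 (d − c)/c = 0.003 × (435 − 111.44)/111.44 = 0.00871.
Since ε_t ≥ 0.005, the section is tension-controlled.

ε_t ≈ 0.00871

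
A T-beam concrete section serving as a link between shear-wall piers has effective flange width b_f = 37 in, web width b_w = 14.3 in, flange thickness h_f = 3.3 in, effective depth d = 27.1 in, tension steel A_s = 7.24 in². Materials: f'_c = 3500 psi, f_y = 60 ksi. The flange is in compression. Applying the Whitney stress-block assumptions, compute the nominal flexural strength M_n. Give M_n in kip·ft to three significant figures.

Tension: T = A_s f_y = 7.24 × 60 = 434.4 kips.
Try a within the flange: a = T/(0.85 f'_c b_f) = 434.4/(0.85 × 3.5 × 37) = 3.946 in.
a = 3.946 > h_f = 3.3 in: the block extends into the web. Split into flange-overhang and web parts.
C_f = 0.85 f'_c (b_f − b_w) h_f = 0.85 × 3.5 × (37 − 14.3) × 3.3 = 222.9 kips.
Remaining web compression depth: a_w = (T − C_f)/(0.85 f'_c b_w) = (434.4 − 222.9)/(0.85 × 3.5 × 14.3) = 4.971 in.
M_n = C_f(d − h_f/2) + (T − C_f)(d − a_w/2) = 222.9 × (27.1 − 1.65) + 211.5 × (27.1 − 2.4855) = 5672.8 + 5206.0 = 10878.8 kip·in.
M_n = 10878.8/12 = 906.57 kip·ft.

M_n ≈ 907 kip·ft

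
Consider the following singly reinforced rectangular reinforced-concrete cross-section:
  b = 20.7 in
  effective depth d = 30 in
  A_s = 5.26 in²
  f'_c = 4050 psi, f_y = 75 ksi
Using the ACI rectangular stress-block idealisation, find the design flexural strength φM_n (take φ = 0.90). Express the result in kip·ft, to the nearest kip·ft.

φM_n ≈ 806 kip·ft

T = A_s f_y = 5.26 × 75 = 394.5 kips.
a = T/(0.85 f'_c b) = 394.5/(0.85 × 4.05 × 20.7) = 5.536 in.
M_n = T(d − a/2) = 394.5 × (30 − 2.768) = 10743.0 kip·in = 10743.0/12 = 895.25 kip·ft.
φM_n = 0.90 × 895.25 = 805.73 kip·ft.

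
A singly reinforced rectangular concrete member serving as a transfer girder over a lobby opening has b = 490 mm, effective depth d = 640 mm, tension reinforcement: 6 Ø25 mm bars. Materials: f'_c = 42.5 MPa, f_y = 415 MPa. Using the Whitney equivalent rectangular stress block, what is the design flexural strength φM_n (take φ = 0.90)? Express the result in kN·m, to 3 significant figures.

φM_n ≈ 666 kN·m

A_s = 6 × 491 = 2946 mm².
T = A_s f_y = 2946 × 415 = 1222590 N = 1222.59 kN.
From C = T: a = T/(0.85 f'_c b) = 1222590/(0.85 × 42.5 × 490) = 69.07 mm.
M_n = T(d − a/2) = 1222.59 kN × (640 − 34.535) mm = 740.24 kN·m.
φM_n = 0.90 × 740.24 = 666.22 kN·m.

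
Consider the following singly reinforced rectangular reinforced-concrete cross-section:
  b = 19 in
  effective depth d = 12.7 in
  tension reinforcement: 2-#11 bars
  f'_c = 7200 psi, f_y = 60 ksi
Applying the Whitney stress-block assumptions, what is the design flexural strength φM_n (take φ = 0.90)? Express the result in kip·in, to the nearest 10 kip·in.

A_s = 2 × 1.56 = 3.12 in².
T = A_s f_y = 3.12 × 60 = 187.2 kips.
a = T/(0.85 f'_c b) = 187.2/(0.85 × 7.2 × 19) = 1.610 in.
M_n = T(d − a/2) = 187.2 × (12.7 − 0.805) = 2226.7 kip·in.
φM_n = 0.90 × 2226.7 = 2004.0 kip·in.

φM_n ≈ 2000 kip·in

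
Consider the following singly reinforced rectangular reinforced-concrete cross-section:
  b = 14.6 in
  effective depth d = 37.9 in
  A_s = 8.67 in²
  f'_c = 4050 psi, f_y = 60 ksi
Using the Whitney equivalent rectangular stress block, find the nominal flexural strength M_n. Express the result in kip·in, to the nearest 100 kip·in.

M_n ≈ 17000 kip·in

T = A_s f_y = 8.67 × 60 = 520.2 kips.
a = T/(0.85 f'_c b) = 520.2/(0.85 × 4.05 × 14.6) = 10.350 in.
M_n = T(d − a/2) = 520.2 × (37.9 − 5.175) = 17023.5 kip·in.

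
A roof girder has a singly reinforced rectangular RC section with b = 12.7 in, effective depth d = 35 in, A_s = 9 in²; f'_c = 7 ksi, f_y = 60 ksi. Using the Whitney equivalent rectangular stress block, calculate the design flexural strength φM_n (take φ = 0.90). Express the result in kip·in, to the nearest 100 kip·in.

φM_n ≈ 15300 kip·in

T = A_s f_y = 9 × 60 = 540 kips.
a = T/(0.85 f'_c b) = 540/(0.85 × 7 × 12.7) = 7.146 in.
M_n = T(d − a/2) = 540 × (35 − 3.573) = 16970.6 kip·in.
φM_n = 0.90 × 16970.6 = 15273.5 kip·in.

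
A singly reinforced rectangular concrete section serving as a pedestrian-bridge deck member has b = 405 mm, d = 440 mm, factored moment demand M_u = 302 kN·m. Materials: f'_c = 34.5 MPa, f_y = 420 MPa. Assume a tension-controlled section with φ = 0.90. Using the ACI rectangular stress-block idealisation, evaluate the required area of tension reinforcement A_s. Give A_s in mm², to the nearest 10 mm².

A_s ≈ 1970 mm²

M_n = M_u/φ = 302/0.90 = 335.556 kN·m.
With M_n = 0.85 f'_c a b (d − a/2), solve the quadratic for a:
a = d − √(d² − 2M_n/(0.85 f'_c b)) = 440 − √(440² − 2 × 335.556×10⁶/(0.85 × 34.5 × 405)) = 69.74 mm.
A_s = 0.85 f'_c a b / f_y = 0.85 × 34.5 × 69.74 × 405 / 420 = 1972.1 mm².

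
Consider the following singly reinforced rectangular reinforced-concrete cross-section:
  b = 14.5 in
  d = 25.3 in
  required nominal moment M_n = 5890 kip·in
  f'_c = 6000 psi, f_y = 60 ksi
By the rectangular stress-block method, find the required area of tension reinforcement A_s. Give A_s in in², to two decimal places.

From M_n = 0.85 f'_c a b (d − a/2):
a = d − √(d² − 2M_n/(0.85 f'_c b)) = 25.3 − √(25.3² − 2 × 5890/(0.85 × 6 × 14.5)) = 3.373 in.
A_s = 0.85 f'_c a b / f_y = 0.85 × 6 × 3.373 × 14.5 / 60 = 4.157 in².

A_s ≈ 4.16 in²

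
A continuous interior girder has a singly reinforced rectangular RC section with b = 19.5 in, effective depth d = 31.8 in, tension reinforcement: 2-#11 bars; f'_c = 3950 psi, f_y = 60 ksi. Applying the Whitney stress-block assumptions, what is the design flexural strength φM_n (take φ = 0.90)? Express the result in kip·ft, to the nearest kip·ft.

A_s = 2 × 1.56 = 3.12 in².
T = A_s f_y = 3.12 × 60 = 187.2 kips.
a = T/(0.85 f'_c b) = 187.2/(0.85 × 3.95 × 19.5) = 2.859 in.
M_n = T(d − a/2) = 187.2 × (31.8 − 1.4295) = 5685.4 kip·in = 5685.4/12 = 473.78 kip·ft.
φM_n = 0.90 × 473.78 = 426.40 kip·ft.

φM_n ≈ 426 kip·ft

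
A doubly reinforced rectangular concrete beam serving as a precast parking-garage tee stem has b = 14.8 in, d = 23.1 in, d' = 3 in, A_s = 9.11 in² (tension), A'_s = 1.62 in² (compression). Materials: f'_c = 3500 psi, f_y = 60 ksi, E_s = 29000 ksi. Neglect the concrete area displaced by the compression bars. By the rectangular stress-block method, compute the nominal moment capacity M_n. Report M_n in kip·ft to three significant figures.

M_n ≈ 837 kip·ft

Assume both steels yield.
a = (A_s − A'_s) f_y/(0.85 f'_c b) = (9.11 − 1.62) × 60/(0.85 × 3.5 × 14.8) = 10.207 in.
c = a/β₁ = 10.207/0.85 = 12.008 in; ε'_s = 0.003(c − d')/c = 0.0023 ≥ ε_y = 0.0021, so the compression steel yields.
M_n = (A_s − A'_s) f_y (d − a/2) + A'_s f_y (d − d') = 449.4 × (23.1 − 5.1035) + 97.2 × (23.1 − 3) = 8087.6 + 1953.7 = 10041.3 kip·in = 10041.3/12 = 836.78 kip·ft.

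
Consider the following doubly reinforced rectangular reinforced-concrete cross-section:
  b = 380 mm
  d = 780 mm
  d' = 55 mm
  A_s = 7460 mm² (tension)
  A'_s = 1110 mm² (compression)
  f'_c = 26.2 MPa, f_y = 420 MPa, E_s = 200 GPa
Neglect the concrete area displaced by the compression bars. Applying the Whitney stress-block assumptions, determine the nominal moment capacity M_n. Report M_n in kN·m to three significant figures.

Assume both tension and compression steel yield.
Net tension couple steel: A_s − A'_s = 6350 mm².
a = (A_s − A'_s) f_y / (0.85 f'_c b) = 2667000/(0.85 × 26.2 × 380) = 315.15 mm.
c = a/β₁ = 315.15/0.85 = 370.76 mm; ε'_s = 0.003(c − d')/c = 0.0026 ≥ f_y/E_s = 0.0021, so compression steel does yield.
M_n = (A_s − A'_s) f_y (d − a/2) + A'_s f_y (d − d') = [2667000 × (780 − 157.575) + 466200 × (780 − 55)] × 10⁻⁶ = 1660.01 + 338.00 = 1998.01 kN·m.

M_n ≈ 2000 kN·m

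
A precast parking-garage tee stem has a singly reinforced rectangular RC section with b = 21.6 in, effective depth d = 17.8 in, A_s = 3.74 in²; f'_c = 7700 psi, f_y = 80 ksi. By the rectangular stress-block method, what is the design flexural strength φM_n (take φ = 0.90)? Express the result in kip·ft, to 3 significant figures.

φM_n ≈ 376 kip·ft

T = A_s f_y = 3.74 × 80 = 299.2 kips.
a = T/(0.85 f'_c b) = 299.2/(0.85 × 7.7 × 21.6) = 2.116 in.
M_n = T(d − a/2) = 299.2 × (17.8 − 1.058) = 5009.2 kip·in = 5009.2/12 = 417.43 kip·ft.
φM_n = 0.90 × 417.43 = 375.69 kip·ft.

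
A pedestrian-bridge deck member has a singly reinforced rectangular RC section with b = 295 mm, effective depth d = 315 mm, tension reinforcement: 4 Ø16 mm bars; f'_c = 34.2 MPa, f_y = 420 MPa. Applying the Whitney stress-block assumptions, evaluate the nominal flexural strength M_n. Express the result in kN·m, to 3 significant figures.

M_n ≈ 99.7 kN·m

A_s = 4 × 201 = 804 mm².
T = A_s f_y = 804 × 420 = 337680 N = 337.68 kN.
From C = T: a = T/(0.85 f'_c b) = 337680/(0.85 × 34.2 × 295) = 39.38 mm.
M_n = T(d − a/2) = 337.68 kN × (315 − 19.69) mm = 99.72 kN·m.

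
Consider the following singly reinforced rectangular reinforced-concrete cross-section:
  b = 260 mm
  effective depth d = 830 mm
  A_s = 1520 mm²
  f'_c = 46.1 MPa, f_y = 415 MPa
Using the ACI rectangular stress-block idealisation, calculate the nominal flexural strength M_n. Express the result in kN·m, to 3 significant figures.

M_n ≈ 504 kN·m

T = A_s f_y = 1520 × 415 = 630800 N = 630.8 kN.
From C = T: a = T/(0.85 f'_c b) = 630800/(0.85 × 46.1 × 260) = 61.92 mm.
M_n = T(d − a/2) = 630.8 kN × (830 − 30.96) mm = 504.03 kN·m.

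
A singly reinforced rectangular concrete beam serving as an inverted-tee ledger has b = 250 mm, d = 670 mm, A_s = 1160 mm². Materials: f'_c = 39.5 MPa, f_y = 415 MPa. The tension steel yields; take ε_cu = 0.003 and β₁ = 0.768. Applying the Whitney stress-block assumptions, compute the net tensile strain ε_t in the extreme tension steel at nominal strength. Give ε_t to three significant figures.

a = A_s f_y/(0.85 f'_c b) = 57.35 mm.
β₁ = 0.768, so c = a/β₁ = 57.35/0.768 = 74.67 mm.
From the linear strain diagram with ε_cu = 0.003: ε_t = 0.003 (d − c)/c = 0.003 × (670 − 74.67)/74.67 = 0.0239.
Since ε_t ≥ 0.005, the section is tension-controlled.

ε_t ≈ 0.0239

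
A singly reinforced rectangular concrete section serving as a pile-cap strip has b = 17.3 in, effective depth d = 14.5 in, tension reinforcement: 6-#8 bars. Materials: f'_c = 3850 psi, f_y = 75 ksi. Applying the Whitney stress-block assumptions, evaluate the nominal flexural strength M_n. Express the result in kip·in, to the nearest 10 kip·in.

M_n ≈ 4040 kip·in

A_s = 6 × 0.79 = 4.74 in².
T = A_s f_y = 4.74 × 75 = 355.5 kips.
a = T/(0.85 f'_c b) = 355.5/(0.85 × 3.85 × 17.3) = 6.279 in.
M_n = T(d − a/2) = 355.5 × (14.5 − 3.1395) = 4038.7 kip·in.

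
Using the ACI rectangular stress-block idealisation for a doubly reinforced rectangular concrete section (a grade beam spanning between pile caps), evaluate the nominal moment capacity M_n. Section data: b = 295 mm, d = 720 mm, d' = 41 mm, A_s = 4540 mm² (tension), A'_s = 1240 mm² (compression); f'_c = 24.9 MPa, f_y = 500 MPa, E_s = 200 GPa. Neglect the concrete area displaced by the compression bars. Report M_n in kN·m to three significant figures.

M_n ≈ 1390 kN·m

Assume both tension and compression steel yield.
Net tension couple steel: A_s − A'_s = 3300 mm².
a = (A_s − A'_s) f_y / (0.85 f'_c b) = 1650000/(0.85 × 24.9 × 295) = 264.27 mm.
c = a/β₁ = 264.27/0.85 = 310.91 mm; ε'_s = 0.003(c − d')/c = 0.0026 ≥ f_y/E_s = 0.0025, so compression steel does yield.
M_n = (A_s − A'_s) f_y (d − a/2) + A'_s f_y (d − d') = [1650000 × (720 − 132.135) + 620000 × (720 − 41)] × 10⁻⁶ = 969.98 + 420.98 = 1390.96 kN·m.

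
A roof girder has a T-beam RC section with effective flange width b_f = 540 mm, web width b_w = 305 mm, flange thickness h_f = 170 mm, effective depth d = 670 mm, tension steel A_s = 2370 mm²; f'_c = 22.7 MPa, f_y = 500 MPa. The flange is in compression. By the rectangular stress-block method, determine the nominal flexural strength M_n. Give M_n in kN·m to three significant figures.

Tension: T = A_s f_y = 2370 × 500 = 1185000 N.
Try a within the flange: a = T/(0.85 f'_c b_f) = 1185000/(0.85 × 22.7 × 540) = 113.73 mm.
Since a = 113.73 ≤ h_f = 170 mm, the stress block lies entirely in the flange; analyse as a rectangular beam of width b_f.
M_n = T(d − a/2) = 1185000 × (670 − 56.865) = 726.56 × 10⁶ N·mm.
M_n = 726.56 kN·m.

M_n ≈ 727 kN·m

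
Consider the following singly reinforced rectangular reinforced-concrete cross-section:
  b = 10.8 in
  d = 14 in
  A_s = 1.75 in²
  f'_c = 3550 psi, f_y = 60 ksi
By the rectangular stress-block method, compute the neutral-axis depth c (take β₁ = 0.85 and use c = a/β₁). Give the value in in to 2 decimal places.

T = A_s f_y = 1.75 × 60 = 105 kips.
a = T/(0.85 f'_c b) = 105/(0.85 × 3.55 × 10.8) = 3.2219 in.
With β₁ = 0.85, c = a/β₁ = 3.2219/0.85 = 3.79 in.

c ≈ 3.79 in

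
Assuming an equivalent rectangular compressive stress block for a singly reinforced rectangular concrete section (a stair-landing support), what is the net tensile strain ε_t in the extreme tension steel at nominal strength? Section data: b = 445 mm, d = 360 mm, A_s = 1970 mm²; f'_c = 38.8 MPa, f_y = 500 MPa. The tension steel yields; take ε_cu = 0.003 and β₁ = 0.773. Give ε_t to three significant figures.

ε_t ≈ 0.00944

a = A_s f_y/(0.85 f'_c b) = 67.12 mm.
β₁ = 0.773, so c = a/β₁ = 67.12/0.773 = 86.83 mm.
From the linear strain diagram with ε_cu = 0.003: ε_t = 0.003 (d − c)/c = 0.003 × (360 − 86.83)/86.83 = 0.00944.
Since ε_t ≥ 0.005, the section is tension-controlled.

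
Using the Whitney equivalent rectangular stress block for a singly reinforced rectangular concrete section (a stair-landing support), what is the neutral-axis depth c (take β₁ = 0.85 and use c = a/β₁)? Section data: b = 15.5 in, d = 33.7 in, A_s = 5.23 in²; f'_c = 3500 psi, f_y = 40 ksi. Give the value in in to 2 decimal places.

T = A_s f_y = 5.23 × 40 = 209.2 kips.
a = T/(0.85 f'_c b) = 209.2/(0.85 × 3.5 × 15.5) = 4.5367 in.
With β₁ = 0.85, c = a/β₁ = 4.5367/0.85 = 5.34 in.

c ≈ 5.34 in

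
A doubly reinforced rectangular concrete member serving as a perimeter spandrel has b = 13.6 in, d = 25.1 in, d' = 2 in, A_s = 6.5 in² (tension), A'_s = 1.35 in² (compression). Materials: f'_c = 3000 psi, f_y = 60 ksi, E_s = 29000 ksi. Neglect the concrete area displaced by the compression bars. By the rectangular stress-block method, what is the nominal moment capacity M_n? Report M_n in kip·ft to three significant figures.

Assume both steels yield.
a = (A_s − A'_s) f_y/(0.85 f'_c b) = (6.5 − 1.35) × 60/(0.85 × 3 × 13.6) = 8.910 in.
c = a/β₁ = 8.910/0.85 = 10.482 in; ε'_s = 0.003(c − d')/c = 0.0024 ≥ ε_y = 0.0021, so the compression steel yields.
M_n = (A_s − A'_s) f_y (d − a/2) + A'_s f_y (d − d') = 309 × (25.1 − 4.455) + 81 × (25.1 − 2) = 6379.3 + 1871.1 = 8250.4 kip·in = 8250.4/12 = 687.53 kip·ft.

M_n ≈ 688 kip·ft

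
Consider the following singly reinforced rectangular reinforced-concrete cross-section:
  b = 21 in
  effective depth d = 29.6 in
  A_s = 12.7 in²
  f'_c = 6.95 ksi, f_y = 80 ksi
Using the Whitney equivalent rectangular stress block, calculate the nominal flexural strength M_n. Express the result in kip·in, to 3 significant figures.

M_n ≈ 25900 kip·in

T = A_s f_y = 12.7 × 80 = 1016 kips.
a = T/(0.85 f'_c b) = 1016/(0.85 × 6.95 × 21) = 8.190 in.
M_n = T(d − a/2) = 1016 × (29.6 − 4.095) = 25913.1 kip·in.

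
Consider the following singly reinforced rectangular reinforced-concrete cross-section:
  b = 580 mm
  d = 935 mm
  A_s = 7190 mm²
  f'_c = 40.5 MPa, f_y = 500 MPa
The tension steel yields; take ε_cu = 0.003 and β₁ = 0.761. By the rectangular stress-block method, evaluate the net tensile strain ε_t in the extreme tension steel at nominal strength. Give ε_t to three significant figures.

a = A_s f_y/(0.85 f'_c b) = 180.05 mm.
β₁ = 0.761, so c = a/β₁ = 180.05/0.761 = 236.60 mm.
From the linear strain diagram with ε_cu = 0.003: ε_t = 0.003 (d − c)/c = 0.003 × (935 − 236.60)/236.60 = 0.00886.
Since ε_t ≥ 0.005, the section is tension-controlled.

ε_t ≈ 0.00886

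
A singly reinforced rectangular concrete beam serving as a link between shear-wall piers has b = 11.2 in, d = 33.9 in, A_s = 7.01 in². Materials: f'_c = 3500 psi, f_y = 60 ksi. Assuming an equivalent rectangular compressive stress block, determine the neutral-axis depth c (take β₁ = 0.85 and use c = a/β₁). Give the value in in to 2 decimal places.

T = A_s f_y = 7.01 × 60 = 420.6 kips.
a = T/(0.85 f'_c b) = 420.6/(0.85 × 3.5 × 11.2) = 12.6230 in.
With β₁ = 0.85, c = a/β₁ = 12.6230/0.85 = 14.85 in.

c ≈ 14.85 in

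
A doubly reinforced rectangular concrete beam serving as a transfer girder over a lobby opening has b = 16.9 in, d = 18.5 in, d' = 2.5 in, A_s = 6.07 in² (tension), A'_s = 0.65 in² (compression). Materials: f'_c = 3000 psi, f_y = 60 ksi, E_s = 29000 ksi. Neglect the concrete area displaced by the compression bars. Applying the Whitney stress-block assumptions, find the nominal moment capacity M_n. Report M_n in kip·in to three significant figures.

Assume both steels yield.
a = (A_s − A'_s) f_y/(0.85 f'_c b) = (6.07 − 0.65) × 60/(0.85 × 3 × 16.9) = 7.546 in.
c = a/β₁ = 7.546/0.85 = 8.878 in; ε'_s = 0.003(c − d')/c = 0.0022 ≥ ε_y = 0.0021, so the compression steel yields.
M_n = (A_s − A'_s) f_y (d − a/2) + A'_s f_y (d − d') = 325.2 × (18.5 − 3.773) + 39 × (18.5 − 2.5) = 4789.2 + 624.0 = 5413.2 kip·in.

M_n ≈ 5410 kip·in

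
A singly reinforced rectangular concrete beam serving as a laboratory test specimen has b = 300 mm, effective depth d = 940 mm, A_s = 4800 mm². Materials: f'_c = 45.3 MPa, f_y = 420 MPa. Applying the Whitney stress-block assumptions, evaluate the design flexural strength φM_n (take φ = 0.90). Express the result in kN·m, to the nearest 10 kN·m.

φM_n ≈ 1550 kN·m

T = A_s f_y = 4800 × 420 = 2016000 N = 2016 kN.
From C = T: a = T/(0.85 f'_c b) = 2016000/(0.85 × 45.3 × 300) = 174.52 mm.
M_n = T(d − a/2) = 2016 kN × (940 − 87.26) mm = 1719.12 kN·m.
φM_n = 0.90 × 1719.12 = 1547.21 kN·m.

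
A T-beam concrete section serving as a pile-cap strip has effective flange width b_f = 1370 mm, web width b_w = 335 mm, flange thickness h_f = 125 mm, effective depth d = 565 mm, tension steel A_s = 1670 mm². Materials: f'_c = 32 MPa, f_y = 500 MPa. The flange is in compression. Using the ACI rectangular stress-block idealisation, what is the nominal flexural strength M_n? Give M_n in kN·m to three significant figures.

M_n ≈ 462 kN·m

Tension: T = A_s f_y = 1670 × 500 = 835000 N.
Try a within the flange: a = T/(0.85 f'_c b_f) = 835000/(0.85 × 32 × 1370) = 22.41 mm.
Since a = 22.41 ≤ h_f = 125 mm, the stress block lies entirely in the flange; analyse as a rectangular beam of width b_f.
M_n = T(d − a/2) = 835000 × (565 − 11.205) = 462.42 × 10⁶ N·mm.
M_n = 462.42 kN·m.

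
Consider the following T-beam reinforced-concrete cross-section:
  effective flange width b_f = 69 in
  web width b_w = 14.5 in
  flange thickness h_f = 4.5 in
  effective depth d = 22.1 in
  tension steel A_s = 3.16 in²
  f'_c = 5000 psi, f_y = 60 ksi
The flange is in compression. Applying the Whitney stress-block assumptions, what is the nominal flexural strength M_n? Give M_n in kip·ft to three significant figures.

M_n ≈ 344 kip·ft

Tension: T = A_s f_y = 3.16 × 60 = 189.6 kips.
Try a within the flange: a = T/(0.85 f'_c b_f) = 189.6/(0.85 × 5 × 69) = 0.647 in.
Since a = 0.647 ≤ h_f = 4.5 in, the stress block lies entirely in the flange; analyse as a rectangular beam of width b_f.
M_n = T(d − a/2) = 189.6 × (22.1 − 0.3235) = 4128.8 kip·in.
M_n = 4128.8/12 = 344.07 kip·ft.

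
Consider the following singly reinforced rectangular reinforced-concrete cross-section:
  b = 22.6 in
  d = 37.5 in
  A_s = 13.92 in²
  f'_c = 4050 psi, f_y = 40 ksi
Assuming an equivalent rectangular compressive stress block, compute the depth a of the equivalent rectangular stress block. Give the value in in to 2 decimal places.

T = A_s f_y = 13.92 × 40 = 556.8 kips.
a = T/(0.85 f'_c b) = 556.8/(0.85 × 4.05 × 22.6) = 7.16 in.

a ≈ 7.16 in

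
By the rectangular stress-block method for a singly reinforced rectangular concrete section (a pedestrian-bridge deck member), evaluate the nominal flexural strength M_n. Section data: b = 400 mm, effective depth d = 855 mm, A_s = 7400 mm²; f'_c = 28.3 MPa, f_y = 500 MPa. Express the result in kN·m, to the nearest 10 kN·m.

M_n ≈ 2450 kN·m

T = A_s f_y = 7400 × 500 = 3700000 N = 3700 kN.
From C = T: a = T/(0.85 f'_c b) = 3700000/(0.85 × 28.3 × 400) = 384.54 mm.
M_n = T(d − a/2) = 3700 kN × (855 − 192.27) mm = 2452.10 kN·m.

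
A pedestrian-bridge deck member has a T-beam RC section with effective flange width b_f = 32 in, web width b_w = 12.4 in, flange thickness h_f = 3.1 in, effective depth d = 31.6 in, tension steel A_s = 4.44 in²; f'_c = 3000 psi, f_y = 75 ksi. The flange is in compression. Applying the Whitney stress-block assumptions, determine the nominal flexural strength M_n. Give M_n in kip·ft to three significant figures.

M_n ≈ 815 kip·ft

Tension: T = A_s f_y = 4.44 × 75 = 333 kips.
Try a within the flange: a = T/(0.85 f'_c b_f) = 333/(0.85 × 3 × 32) = 4.081 in.
a = 4.081 > h_f = 3.1 in: the block extends into the web. Split into flange-overhang and web parts.
C_f = 0.85 f'_c (b_f − b_w) h_f = 0.85 × 3 × (32 − 12.4) × 3.1 = 154.9 kips.
Remaining web compression depth: a_w = (T − C_f)/(0.85 f'_c b_w) = (333 − 154.9)/(0.85 × 3 × 12.4) = 5.633 in.
M_n = C_f(d − h_f/2) + (T − C_f)(d − a_w/2) = 154.9 × (31.6 − 1.55) + 178.1 × (31.6 − 2.8165) = 4654.7 + 5126.3 = 9781.0 kip·in.
M_n = 9781.0/12 = 815.08 kip·ft.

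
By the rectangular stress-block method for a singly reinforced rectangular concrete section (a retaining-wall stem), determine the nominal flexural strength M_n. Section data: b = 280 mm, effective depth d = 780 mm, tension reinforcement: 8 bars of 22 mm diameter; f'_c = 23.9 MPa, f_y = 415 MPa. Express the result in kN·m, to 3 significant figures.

M_n ≈ 844 kN·m

A_s = 8 × 380 = 3040 mm².
T = A_s f_y = 3040 × 415 = 1261600 N = 1261.6 kN.
From C = T: a = T/(0.85 f'_c b) = 1261600/(0.85 × 23.9 × 280) = 221.79 mm.
M_n = T(d − a/2) = 1261.6 kN × (780 − 110.895) mm = 844.14 kN·m.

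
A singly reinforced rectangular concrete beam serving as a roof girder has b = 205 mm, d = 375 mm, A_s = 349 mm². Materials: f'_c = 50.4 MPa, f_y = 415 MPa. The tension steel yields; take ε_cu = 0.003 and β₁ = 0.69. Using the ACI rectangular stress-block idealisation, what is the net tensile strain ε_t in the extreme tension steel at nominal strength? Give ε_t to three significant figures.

a = A_s f_y/(0.85 f'_c b) = 16.49 mm.
β₁ = 0.69, so c = a/β₁ = 16.49/0.69 = 23.90 mm.
From the linear strain diagram with ε_cu = 0.003: ε_t = 0.003 (d − c)/c = 0.003 × (375 − 23.90)/23.90 = 0.0441.
Since ε_t ≥ 0.005, the section is tension-controlled.

ε_t ≈ 0.0441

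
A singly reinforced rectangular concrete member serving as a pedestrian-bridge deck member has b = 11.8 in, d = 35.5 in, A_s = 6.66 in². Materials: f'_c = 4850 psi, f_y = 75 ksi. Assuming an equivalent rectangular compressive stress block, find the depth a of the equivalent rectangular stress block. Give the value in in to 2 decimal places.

a ≈ 10.27 in

T = A_s f_y = 6.66 × 75 = 499.5 kips.
a = T/(0.85 f'_c b) = 499.5/(0.85 × 4.85 × 11.8) = 10.27 in.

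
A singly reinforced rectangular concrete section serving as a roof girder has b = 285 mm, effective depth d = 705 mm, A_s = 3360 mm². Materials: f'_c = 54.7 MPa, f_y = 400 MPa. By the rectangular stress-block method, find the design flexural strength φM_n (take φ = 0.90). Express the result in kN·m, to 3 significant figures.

T = A_s f_y = 3360 × 400 = 1344000 N = 1344 kN.
From C = T: a = T/(0.85 f'_c b) = 1344000/(0.85 × 54.7 × 285) = 101.43 mm.
M_n = T(d − a/2) = 1344 kN × (705 − 50.715) mm = 879.36 kN·m.
φM_n = 0.90 × 879.36 = 791.42 kN·m.

φM_n ≈ 791 kN·m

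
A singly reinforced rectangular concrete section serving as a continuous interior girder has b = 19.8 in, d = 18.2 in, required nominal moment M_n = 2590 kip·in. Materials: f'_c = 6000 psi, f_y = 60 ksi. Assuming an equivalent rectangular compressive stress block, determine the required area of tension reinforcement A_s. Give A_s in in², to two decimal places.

From M_n = 0.85 f'_c a b (d − a/2):
a = d − √(d² − 2M_n/(0.85 f'_c b)) = 18.2 − √(18.2² − 2 × 2590/(0.85 × 6 × 19.8)) = 1.469 in.
A_s = 0.85 f'_c a b / f_y = 0.85 × 6 × 1.469 × 19.8 / 60 = 2.472 in².

A_s ≈ 2.47 in²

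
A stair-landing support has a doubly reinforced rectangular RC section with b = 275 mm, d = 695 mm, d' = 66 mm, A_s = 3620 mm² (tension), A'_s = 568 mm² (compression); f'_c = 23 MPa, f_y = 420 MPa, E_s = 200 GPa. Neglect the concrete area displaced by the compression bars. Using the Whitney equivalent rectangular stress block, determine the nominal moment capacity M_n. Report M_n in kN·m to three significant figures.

M_n ≈ 888 kN·m

Assume both tension and compression steel yield.
Net tension couple steel: A_s − A'_s = 3052 mm².
a = (A_s − A'_s) f_y / (0.85 f'_c b) = 1281840/(0.85 × 23 × 275) = 238.43 mm.
c = a/β₁ = 238.43/0.85 = 280.51 mm; ε'_s = 0.003(c − d')/c = 0.0023 ≥ f_y/E_s = 0.0021, so compression steel does yield.
M_n = (A_s − A'_s) f_y (d − a/2) + A'_s f_y (d − d') = [1281840 × (695 − 119.215) + 238560 × (695 − 66)] × 10⁻⁶ = 738.06 + 150.05 = 888.11 kN·m.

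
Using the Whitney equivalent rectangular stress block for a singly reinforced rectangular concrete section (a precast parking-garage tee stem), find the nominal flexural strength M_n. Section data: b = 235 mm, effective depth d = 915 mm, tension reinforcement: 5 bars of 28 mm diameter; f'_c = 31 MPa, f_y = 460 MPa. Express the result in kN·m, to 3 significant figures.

A_s = 5 × 616 = 3080 mm².
T = A_s f_y = 3080 × 460 = 1416800 N = 1416.8 kN.
From C = T: a = T/(0.85 f'_c b) = 1416800/(0.85 × 31 × 235) = 228.80 mm.
M_n = T(d − a/2) = 1416.8 kN × (915 − 114.4) mm = 1134.29 kN·m.

M_n ≈ 1130 kN·m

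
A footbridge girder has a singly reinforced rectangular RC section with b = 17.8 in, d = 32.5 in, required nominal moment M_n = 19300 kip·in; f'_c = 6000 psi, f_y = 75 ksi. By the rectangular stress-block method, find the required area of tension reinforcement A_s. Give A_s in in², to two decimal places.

A_s ≈ 8.93 in²

From M_n = 0.85 f'_c a b (d − a/2):
a = d − √(d² − 2M_n/(0.85 f'_c b)) = 32.5 − √(32.5² − 2 × 19300/(0.85 × 6 × 17.8)) = 7.379 in.
A_s = 0.85 f'_c a b / f_y = 0.85 × 6 × 7.379 × 17.8 / 75 = 8.932 in².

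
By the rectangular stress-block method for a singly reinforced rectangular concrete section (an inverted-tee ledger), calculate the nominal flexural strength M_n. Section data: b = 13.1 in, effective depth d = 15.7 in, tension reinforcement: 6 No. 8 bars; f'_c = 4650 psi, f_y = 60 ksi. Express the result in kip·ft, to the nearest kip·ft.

M_n ≈ 307 kip·ft

A_s = 6 × 0.79 = 4.74 in².
T = A_s f_y = 4.74 × 60 = 284.4 kips.
a = T/(0.85 f'_c b) = 284.4/(0.85 × 4.65 × 13.1) = 5.493 in.
M_n = T(d − a/2) = 284.4 × (15.7 − 2.7465) = 3684.0 kip·in = 3684.0/12 = 307.00 kip·ft.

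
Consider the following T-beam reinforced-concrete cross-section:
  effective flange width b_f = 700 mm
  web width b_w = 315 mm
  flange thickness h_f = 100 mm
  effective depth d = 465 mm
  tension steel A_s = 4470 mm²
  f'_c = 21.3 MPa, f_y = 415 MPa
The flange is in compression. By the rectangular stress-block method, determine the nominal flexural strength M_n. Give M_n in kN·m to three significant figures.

M_n ≈ 710 kN·m

Tension: T = A_s f_y = 4470 × 415 = 1855050 N.
Try a within the flange: a = T/(0.85 f'_c b_f) = 1855050/(0.85 × 21.3 × 700) = 146.37 mm.
a = 146.37 > h_f = 100 mm: the block extends into the web. Split into flange-overhang and web parts.
C_f = 0.85 f'_c (b_f − b_w) h_f = 0.85 × 21.3 × (700 − 315) × 100 = 697043 N.
Remaining web compression depth: a_w = (T − C_f)/(0.85 f'_c b_w) = (1855050 − 697043)/(0.85 × 21.3 × 315) = 203.05 mm.
M_n = C_f(d − h_f/2) + (T − C_f)(d − a_w/2) = 697043 × (465 − 50) + 1158007 × (465 − 101.525) = 289.27 + 420.91 = 710.18 × 10⁶ N·mm.
M_n = 710.18 kN·m.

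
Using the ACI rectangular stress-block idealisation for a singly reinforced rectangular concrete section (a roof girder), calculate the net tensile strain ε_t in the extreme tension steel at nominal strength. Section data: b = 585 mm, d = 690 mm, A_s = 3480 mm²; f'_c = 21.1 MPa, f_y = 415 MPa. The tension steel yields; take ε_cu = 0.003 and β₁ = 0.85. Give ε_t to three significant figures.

a = A_s f_y/(0.85 f'_c b) = 137.65 mm.
β₁ = 0.85, so c = a/β₁ = 137.65/0.85 = 161.94 mm.
From the linear strain diagram with ε_cu = 0.003: ε_t = 0.003 (d − c)/c = 0.003 × (690 − 161.94)/161.94 = 0.00978.
Since ε_t ≥ 0.005, the section is tension-controlled.

ε_t ≈ 0.00978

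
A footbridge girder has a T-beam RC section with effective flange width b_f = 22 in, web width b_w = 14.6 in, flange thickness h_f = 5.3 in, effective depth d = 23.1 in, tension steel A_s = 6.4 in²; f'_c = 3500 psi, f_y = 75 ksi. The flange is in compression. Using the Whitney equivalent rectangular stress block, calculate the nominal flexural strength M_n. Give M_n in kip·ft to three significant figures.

M_n ≈ 772 kip·ft

Tension: T = A_s f_y = 6.4 × 75 = 480 kips.
Try a within the flange: a = T/(0.85 f'_c b_f) = 480/(0.85 × 3.5 × 22) = 7.334 in.
a = 7.334 > h_f = 5.3 in: the block extends into the web. Split into flange-overhang and web parts.
C_f = 0.85 f'_c (b_f − b_w) h_f = 0.85 × 3.5 × (22 − 14.6) × 5.3 = 116.7 kips.
Remaining web compression depth: a_w = (T − C_f)/(0.85 f'_c b_w) = (480 − 116.7)/(0.85 × 3.5 × 14.6) = 8.364 in.
M_n = C_f(d − h_f/2) + (T − C_f)(d − a_w/2) = 116.7 × (23.1 − 2.65) + 363.3 × (23.1 − 4.182) = 2386.5 + 6872.9 = 9259.4 kip·in.
M_n = 9259.4/12 = 771.62 kip·ft.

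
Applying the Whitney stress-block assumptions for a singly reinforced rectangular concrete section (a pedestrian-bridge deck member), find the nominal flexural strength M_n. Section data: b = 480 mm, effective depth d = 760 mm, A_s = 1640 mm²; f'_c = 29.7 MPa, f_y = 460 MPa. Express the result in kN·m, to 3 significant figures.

M_n ≈ 550 kN·m

T = A_s f_y = 1640 × 460 = 754400 N = 754.4 kN.
From C = T: a = T/(0.85 f'_c b) = 754400/(0.85 × 29.7 × 480) = 62.26 mm.
M_n = T(d − a/2) = 754.4 kN × (760 − 31.13) mm = 549.86 kN·m.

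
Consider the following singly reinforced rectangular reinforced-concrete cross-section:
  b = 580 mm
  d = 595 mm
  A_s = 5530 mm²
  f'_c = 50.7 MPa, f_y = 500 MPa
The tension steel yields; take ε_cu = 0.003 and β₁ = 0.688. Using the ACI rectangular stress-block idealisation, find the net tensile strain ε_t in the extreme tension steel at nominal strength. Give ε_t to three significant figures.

ε_t ≈ 0.00810

a = A_s f_y/(0.85 f'_c b) = 110.62 mm.
β₁ = 0.688, so c = a/β₁ = 110.62/0.688 = 160.78 mm.
From the linear strain diagram with ε_cu = 0.003: ε_t = 0.003 (d − c)/c = 0.003 × (595 − 160.78)/160.78 = 0.00810.
Since ε_t ≥ 0.005, the section is tension-controlled.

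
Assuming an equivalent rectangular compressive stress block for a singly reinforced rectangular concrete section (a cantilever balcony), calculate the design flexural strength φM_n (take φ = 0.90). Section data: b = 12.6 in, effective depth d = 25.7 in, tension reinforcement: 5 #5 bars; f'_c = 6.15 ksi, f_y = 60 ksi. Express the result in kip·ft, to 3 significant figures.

φM_n ≈ 174 kip·ft

A_s = 5 × 0.31 = 1.55 in².
T = A_s f_y = 1.55 × 60 = 93 kips.
a = T/(0.85 f'_c b) = 93/(0.85 × 6.15 × 12.6) = 1.412 in.
M_n = T(d − a/2) = 93 × (25.7 − 0.706) = 2324.4 kip·in = 2324.4/12 = 193.70 kip·ft.
φM_n = 0.90 × 193.70 = 174.33 kip·ft.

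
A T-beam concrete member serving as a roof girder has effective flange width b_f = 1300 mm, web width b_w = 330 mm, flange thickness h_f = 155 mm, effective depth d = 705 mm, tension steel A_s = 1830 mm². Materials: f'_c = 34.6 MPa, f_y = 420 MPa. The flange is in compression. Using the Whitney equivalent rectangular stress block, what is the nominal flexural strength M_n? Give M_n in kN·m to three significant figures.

M_n ≈ 534 kN·m

Tension: T = A_s f_y = 1830 × 420 = 768600 N.
Try a within the flange: a = T/(0.85 f'_c b_f) = 768600/(0.85 × 34.6 × 1300) = 20.10 mm.
Since a = 20.10 ≤ h_f = 155 mm, the stress block lies entirely in the flange; analyse as a rectangular beam of width b_f.
M_n = T(d − a/2) = 768600 × (705 − 10.05) = 534.14 × 10⁶ N·mm.
M_n = 534.14 kN·m.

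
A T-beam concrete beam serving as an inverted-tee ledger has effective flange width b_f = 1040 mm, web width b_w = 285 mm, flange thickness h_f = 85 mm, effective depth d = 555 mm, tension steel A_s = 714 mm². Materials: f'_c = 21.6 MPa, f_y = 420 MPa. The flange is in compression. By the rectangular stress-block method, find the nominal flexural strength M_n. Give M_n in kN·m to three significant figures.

Tension: T = A_s f_y = 714 × 420 = 299880 N.
Try a within the flange: a = T/(0.85 f'_c b_f) = 299880/(0.85 × 21.6 × 1040) = 15.71 mm.
Since a = 15.71 ≤ h_f = 85 mm, the stress block lies entirely in the flange; analyse as a rectangular beam of width b_f.
M_n = T(d − a/2) = 299880 × (555 − 7.855) = 164.08 × 10⁶ N·mm.
M_n = 164.08 kN·m.

M_n ≈ 164 kN·m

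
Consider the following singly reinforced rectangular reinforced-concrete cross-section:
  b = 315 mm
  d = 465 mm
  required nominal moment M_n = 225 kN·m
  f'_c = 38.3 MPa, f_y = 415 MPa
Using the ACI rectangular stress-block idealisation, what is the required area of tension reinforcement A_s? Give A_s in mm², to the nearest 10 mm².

A_s ≈ 1230 mm²

With M_n = 0.85 f'_c a b (d − a/2), solve the quadratic for a:
a = d − √(d² − 2M_n/(0.85 f'_c b)) = 465 − √(465² − 2 × 225×10⁶/(0.85 × 38.3 × 315)) = 49.86 mm.
A_s = 0.85 f'_c a b / f_y = 0.85 × 38.3 × 49.86 × 315 / 415 = 1232.1 mm².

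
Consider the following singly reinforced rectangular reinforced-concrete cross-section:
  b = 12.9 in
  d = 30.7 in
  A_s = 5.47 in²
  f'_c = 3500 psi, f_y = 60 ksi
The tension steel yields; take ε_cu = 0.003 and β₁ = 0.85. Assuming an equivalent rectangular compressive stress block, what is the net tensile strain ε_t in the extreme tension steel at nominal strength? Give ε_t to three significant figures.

a = A_s f_y/(0.85 f'_c b) = 8.552 in.
β₁ = 0.85, so c = a/β₁ = 8.552/0.85 = 10.061 in.
From the linear strain diagram with ε_cu = 0.003: ε_t = 0.003 (d − c)/c = 0.003 × (30.7 − 10.061)/10.061 = 0.00615.
Since ε_t ≥ 0.005, the section is tension-controlled.

ε_t ≈ 0.00615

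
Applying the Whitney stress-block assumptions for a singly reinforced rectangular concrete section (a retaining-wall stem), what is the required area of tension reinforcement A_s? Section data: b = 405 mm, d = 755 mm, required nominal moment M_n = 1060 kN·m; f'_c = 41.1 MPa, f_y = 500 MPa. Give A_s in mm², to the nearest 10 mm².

With M_n = 0.85 f'_c a b (d − a/2), solve the quadratic for a:
a = d − √(d² − 2M_n/(0.85 f'_c b)) = 755 − √(755² − 2 × 1060×10⁶/(0.85 × 41.1 × 405)) = 106.78 mm.
A_s = 0.85 f'_c a b / f_y = 0.85 × 41.1 × 106.78 × 405 / 500 = 3021.6 mm².

A_s ≈ 3020 mm²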